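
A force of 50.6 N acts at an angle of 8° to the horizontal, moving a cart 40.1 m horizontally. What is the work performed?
W = F·d·cosθ = (50.6)(40.1)cos(8°) = 2009 J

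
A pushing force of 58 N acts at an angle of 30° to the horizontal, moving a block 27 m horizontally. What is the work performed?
W = F·d·cosθ = (58)(27)cos(30°) = 1356 J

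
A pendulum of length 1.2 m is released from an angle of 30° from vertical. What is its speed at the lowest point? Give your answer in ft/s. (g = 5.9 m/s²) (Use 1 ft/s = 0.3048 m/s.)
h = L(1 − cosθ) = 1.2(1 − cos30°) = 0.16077 m
v = √(2gh) = √(2·5.9·0.16077) = 1.37735 m/s = 4.519 ft/s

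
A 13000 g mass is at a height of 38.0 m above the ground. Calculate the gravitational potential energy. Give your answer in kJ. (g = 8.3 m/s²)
Convert to SI: m = 13.0 kg, h = 38.0 m
PE = mgh = (13.0)(8.3)(38.0) = 4100.2 J = 4.1 kJ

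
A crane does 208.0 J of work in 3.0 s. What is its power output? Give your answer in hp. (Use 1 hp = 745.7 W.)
P = W/t = 208.0/3.0 = 69.3333 W = 0.09298 hp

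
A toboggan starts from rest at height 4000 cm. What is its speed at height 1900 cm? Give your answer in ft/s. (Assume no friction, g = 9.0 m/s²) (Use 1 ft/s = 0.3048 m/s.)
Convert to SI: h₁−h₂ = 21.0 m
mgh₁ = mgh₂ + ½mv² ⇒ v = √(2g(h₁−h₂)) = √(2·9.0·21.0) = 19.4422 m/s = 63.79 ft/s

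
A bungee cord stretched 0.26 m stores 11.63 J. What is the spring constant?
k = 2·PE/x² = 2·11.63/(0.26)² = 344.1 N/m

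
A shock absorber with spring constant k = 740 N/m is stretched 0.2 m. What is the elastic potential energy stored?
PE = ½kx² = ½(740)(0.2)² = 14.8 J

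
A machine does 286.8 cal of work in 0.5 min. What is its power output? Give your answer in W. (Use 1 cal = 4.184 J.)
Convert to SI: W = 1199.97 J, t = 30.0 s
P = W/t = 1199.97/30.0 = 40.0 W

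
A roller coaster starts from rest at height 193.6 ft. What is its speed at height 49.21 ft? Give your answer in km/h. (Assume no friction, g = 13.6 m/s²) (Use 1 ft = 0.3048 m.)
Convert to SI: h₁−h₂ = 44.0101 m
mgh₁ = mgh₂ + ½mv² ⇒ v = √(2g(h₁−h₂)) = √(2·13.6·44.0101) = 34.5988 m/s = 124.6 km/h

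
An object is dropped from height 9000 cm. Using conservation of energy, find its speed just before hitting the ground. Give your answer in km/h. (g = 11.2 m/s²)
Convert to SI: h = 90.0 m
mgh = ½mv² ⇒ v = √(2gh) = √(2·11.2·90.0) = 44.8999 m/s = 161.6 km/h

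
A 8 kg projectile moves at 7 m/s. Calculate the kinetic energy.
KE = ½mv² = ½(8)(7)² = 196.0 J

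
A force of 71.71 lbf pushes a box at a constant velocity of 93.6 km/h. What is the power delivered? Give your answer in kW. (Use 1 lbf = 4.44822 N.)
Convert to SI: F = 318.982 N, v = 26.0 m/s
P = Fv = (318.982)(26.0) = 8293.53 W = 8.294 kW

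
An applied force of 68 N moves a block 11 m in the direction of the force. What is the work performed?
W = F·d = (68)(11) = 748.0 J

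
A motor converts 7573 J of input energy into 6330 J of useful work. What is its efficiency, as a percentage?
η = W_out/W_in = 6330/7573 = 83.59%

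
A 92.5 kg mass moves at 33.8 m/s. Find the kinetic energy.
KE = ½mv² = ½(92.5)(33.8)² = 52840 J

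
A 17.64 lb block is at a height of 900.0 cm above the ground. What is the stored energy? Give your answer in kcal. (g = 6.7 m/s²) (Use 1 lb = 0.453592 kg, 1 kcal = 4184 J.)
Convert to SI: m = 8.00136 kg, h = 9.0 m
PE = mgh = (8.00136)(6.7)(9.0) = 482.482 J = 0.1153 kcal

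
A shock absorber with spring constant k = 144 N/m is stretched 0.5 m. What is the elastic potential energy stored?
PE = ½kx² = ½(144)(0.5)² = 18.0 J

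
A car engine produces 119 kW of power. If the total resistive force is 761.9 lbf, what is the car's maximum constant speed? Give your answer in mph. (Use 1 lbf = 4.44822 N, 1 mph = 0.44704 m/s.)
Convert to SI: F = 3389.1 N
P = Fv ⇒ v = P/F = 119000 W/3389.1 N = 35.1126 m/s = 78.54 mph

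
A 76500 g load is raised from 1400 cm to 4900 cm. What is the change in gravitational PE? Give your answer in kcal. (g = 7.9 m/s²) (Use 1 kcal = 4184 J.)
Convert to SI: m = 76.5 kg, Δh = 35.0 m
ΔPE = mgΔh = (76.5)(7.9)(35.0) = 21152.3 J = 5.056 kcal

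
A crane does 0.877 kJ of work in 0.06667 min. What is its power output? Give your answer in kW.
Convert to SI: W = 877.0 J, t = 4.0002 s
P = W/t = 877.0/4.0002 = 219.239 W = 0.2192 kW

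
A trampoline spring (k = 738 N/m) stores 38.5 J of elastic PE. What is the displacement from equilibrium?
x = √(2·PE/k) = √(2·38.5/738) = 0.323 m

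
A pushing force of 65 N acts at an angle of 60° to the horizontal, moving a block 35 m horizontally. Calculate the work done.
W = F·d·cosθ = (65)(35)cos(60°) = 1138 J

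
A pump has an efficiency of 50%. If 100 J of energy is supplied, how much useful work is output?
W_out = η·W_in = 0.5·100 = 50.0 J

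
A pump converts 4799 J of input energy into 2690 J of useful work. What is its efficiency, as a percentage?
η = W_out/W_in = 2690/4799 = 56.05%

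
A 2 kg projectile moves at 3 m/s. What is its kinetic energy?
KE = ½mv² = ½(2)(3)² = 9.0 J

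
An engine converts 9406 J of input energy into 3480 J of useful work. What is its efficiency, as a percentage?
η = W_out/W_in = 3480/9406 = 37.0%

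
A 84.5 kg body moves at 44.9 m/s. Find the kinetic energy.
KE = ½mv² = ½(84.5)(44.9)² = 85180 J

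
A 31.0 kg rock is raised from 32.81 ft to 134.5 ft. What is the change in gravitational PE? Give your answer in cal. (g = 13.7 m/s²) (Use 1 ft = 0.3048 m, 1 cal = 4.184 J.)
Convert to SI: m = 31.0 kg, Δh = 30.9951 m
ΔPE = mgΔh = (31.0)(13.7)(30.9951) = 13163.6 J = 3146 cal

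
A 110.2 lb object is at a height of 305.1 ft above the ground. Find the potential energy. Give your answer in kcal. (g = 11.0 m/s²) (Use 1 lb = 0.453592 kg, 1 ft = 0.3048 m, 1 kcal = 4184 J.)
Convert to SI: m = 49.9858 kg, h = 92.9945 m
PE = mgh = (49.9858)(11.0)(92.9945) = 51132.5 J = 12.22 kcal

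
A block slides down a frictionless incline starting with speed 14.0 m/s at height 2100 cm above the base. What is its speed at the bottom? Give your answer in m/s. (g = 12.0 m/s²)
Convert to SI: v₀ = 14.0 m/s, h = 21.0 m
½mv₀² + mgh = ½mv² ⇒ v = √(v₀² + 2gh) = √(14.0² + 2·12.0·21.0) = 26.46 m/s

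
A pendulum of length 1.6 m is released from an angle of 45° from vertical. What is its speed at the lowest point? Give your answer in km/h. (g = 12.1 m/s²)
h = L(1 − cosθ) = 1.6(1 − cos45°) = 0.468629 m
v = √(2gh) = √(2·12.1·0.468629) = 3.36761 m/s = 12.12 km/h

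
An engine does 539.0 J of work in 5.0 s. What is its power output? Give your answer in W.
P = W/t = 539.0/5.0 = 107.8 W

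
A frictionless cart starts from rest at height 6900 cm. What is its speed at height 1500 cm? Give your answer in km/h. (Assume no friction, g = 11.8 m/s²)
Convert to SI: h₁−h₂ = 54.0 m
mgh₁ = mgh₂ + ½mv² ⇒ v = √(2g(h₁−h₂)) = √(2·11.8·54.0) = 35.6987 m/s = 128.5 km/h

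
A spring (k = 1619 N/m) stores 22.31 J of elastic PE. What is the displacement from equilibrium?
x = √(2·PE/k) = √(2·22.31/1619) = 0.166 m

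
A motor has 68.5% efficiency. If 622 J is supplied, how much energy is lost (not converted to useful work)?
W_lost = W_in(1 − η) = 622·(1 − 0.685) = 195.9 J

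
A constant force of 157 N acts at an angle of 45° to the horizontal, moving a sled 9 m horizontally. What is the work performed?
W = F·d·cosθ = (157)(9)cos(45°) = 999.1 J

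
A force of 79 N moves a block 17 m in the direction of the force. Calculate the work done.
W = F·d = (79)(17) = 1343 J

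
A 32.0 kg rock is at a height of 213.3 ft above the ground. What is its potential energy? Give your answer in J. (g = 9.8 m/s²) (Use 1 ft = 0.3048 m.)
Convert to SI: m = 32.0 kg, h = 65.0138 m
PE = mgh = (32.0)(9.8)(65.0138) = 20390 J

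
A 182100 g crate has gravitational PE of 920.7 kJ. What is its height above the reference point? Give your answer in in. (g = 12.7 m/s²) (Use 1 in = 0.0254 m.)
Convert to SI: m = 182.1 kg, PE = 920700 J
h = PE/(mg) = 920700/(182.1·12.7) = 398.111 m = 15670 in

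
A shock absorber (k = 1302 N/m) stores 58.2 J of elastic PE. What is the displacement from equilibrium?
x = √(2·PE/k) = √(2·58.2/1302) = 0.299 m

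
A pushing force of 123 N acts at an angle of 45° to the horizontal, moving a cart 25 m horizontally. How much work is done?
W = F·d·cosθ = (123)(25)cos(45°) = 2174 J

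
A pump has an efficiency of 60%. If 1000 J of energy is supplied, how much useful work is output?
W_out = η·W_in = 0.6·1000 = 600.0 J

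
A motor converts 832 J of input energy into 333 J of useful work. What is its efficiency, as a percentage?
η = W_out/W_in = 333/832 = 40.02%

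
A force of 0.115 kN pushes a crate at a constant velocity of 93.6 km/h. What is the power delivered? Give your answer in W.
Convert to SI: F = 115.0 N, v = 26.0 m/s
P = Fv = (115.0)(26.0) = 2990 W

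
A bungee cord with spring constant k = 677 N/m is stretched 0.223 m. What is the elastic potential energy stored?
PE = ½kx² = ½(677)(0.223)² = 16.83 J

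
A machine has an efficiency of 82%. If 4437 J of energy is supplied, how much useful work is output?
W_out = η·W_in = 0.82·4437 = 3638.34 J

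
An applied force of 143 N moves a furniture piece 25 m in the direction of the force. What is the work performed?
W = F·d = (143)(25) = 3575 J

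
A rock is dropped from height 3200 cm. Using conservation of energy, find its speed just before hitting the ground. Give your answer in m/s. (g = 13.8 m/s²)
Convert to SI: h = 32.0 m
mgh = ½mv² ⇒ v = √(2gh) = √(2·13.8·32.0) = 29.72 m/s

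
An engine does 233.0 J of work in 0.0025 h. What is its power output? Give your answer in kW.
Convert to SI: W = 233.0 J, t = 9.0 s
P = W/t = 233.0/9.0 = 25.8889 W = 0.02589 kW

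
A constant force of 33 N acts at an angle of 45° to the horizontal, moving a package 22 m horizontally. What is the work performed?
W = F·d·cosθ = (33)(22)cos(45°) = 513.4 J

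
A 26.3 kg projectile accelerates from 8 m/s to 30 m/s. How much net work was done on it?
W = ΔKE = ½m(v₂² − v₁²) = ½(26.3)(30² − 8²) = 10993.4 J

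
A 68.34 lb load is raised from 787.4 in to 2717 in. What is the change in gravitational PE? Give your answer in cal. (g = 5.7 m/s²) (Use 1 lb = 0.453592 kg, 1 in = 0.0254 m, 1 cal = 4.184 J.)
Convert to SI: m = 30.9985 kg, Δh = 49.0118 m
ΔPE = mgΔh = (30.9985)(5.7)(49.0118) = 8659.97 J = 2070 cal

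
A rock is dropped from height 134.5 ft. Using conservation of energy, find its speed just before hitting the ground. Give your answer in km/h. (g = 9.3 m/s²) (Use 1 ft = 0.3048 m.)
Convert to SI: h = 40.9956 m
mgh = ½mv² ⇒ v = √(2gh) = √(2·9.3·40.9956) = 27.6137 m/s = 99.41 km/h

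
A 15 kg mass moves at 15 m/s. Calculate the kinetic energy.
KE = ½mv² = ½(15)(15)² = 1687.5 J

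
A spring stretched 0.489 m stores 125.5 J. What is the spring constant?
k = 2·PE/x² = 2·125.5/(0.489)² = 1050 N/m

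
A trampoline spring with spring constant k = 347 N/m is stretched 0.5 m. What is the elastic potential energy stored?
PE = ½kx² = ½(347)(0.5)² = 43.38 J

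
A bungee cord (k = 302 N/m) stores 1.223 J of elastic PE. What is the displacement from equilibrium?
x = √(2·PE/k) = √(2·1.223/302) = 0.09 m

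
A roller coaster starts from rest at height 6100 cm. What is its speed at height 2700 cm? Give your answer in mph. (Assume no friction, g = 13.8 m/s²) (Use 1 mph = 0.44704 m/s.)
Convert to SI: h₁−h₂ = 34.0 m
mgh₁ = mgh₂ + ½mv² ⇒ v = √(2g(h₁−h₂)) = √(2·13.8·34.0) = 30.6333 m/s = 68.52 mph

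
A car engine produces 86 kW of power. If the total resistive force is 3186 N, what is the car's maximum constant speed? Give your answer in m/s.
P = Fv ⇒ v = P/F = 86000 W/3186.0 N = 26.99 m/s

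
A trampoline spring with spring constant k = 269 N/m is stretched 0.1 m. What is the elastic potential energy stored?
PE = ½kx² = ½(269)(0.1)² = 1.345 J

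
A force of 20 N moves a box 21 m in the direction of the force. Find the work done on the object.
W = F·d = (20)(21) = 420.0 J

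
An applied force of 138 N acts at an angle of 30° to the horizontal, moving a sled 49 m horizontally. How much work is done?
W = F·d·cosθ = (138)(49)cos(30°) = 5856 J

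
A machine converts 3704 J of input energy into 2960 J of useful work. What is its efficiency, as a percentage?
η = W_out/W_in = 2960/3704 = 79.91%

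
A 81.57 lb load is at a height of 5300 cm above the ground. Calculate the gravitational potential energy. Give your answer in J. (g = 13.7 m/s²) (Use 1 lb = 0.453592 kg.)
Convert to SI: m = 36.9995 kg, h = 53.0 m
PE = mgh = (36.9995)(13.7)(53.0) = 26870 J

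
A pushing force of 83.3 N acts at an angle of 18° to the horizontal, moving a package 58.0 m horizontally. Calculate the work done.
W = F·d·cosθ = (83.3)(58.0)cos(18°) = 4595 J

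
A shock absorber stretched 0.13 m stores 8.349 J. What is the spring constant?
k = 2·PE/x² = 2·8.349/(0.13)² = 988.0 N/m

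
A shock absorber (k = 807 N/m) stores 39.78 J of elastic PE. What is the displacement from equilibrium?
x = √(2·PE/k) = √(2·39.78/807) = 0.314 m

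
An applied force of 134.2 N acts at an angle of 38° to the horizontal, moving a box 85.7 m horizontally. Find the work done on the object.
W = F·d·cosθ = (134.2)(85.7)cos(38°) = 9063 J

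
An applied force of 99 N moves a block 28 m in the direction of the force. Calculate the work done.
W = F·d = (99)(28) = 2772 J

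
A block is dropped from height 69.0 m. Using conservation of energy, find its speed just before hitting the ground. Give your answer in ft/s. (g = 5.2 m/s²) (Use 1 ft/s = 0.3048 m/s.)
mgh = ½mv² ⇒ v = √(2gh) = √(2·5.2·69.0) = 26.7881 m/s = 87.89 ft/s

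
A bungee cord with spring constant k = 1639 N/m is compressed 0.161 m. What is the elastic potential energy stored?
PE = ½kx² = ½(1639)(0.161)² = 21.24 J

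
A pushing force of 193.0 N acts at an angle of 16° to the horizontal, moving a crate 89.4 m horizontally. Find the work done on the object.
W = F·d·cosθ = (193.0)(89.4)cos(16°) = 16590 J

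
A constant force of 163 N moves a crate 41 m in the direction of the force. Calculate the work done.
W = F·d = (163)(41) = 6683 J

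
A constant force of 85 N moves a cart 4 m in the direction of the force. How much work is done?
W = F·d = (85)(4) = 340.0 J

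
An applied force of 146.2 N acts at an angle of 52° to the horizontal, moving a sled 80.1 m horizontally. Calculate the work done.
W = F·d·cosθ = (146.2)(80.1)cos(52°) = 7210 J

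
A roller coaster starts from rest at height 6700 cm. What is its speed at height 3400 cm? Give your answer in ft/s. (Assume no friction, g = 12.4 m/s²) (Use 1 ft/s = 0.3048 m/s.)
Convert to SI: h₁−h₂ = 33.0 m
mgh₁ = mgh₂ + ½mv² ⇒ v = √(2g(h₁−h₂)) = √(2·12.4·33.0) = 28.6077 m/s = 93.86 ft/s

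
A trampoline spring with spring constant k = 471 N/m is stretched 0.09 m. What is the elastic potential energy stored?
PE = ½kx² = ½(471)(0.09)² = 1.908 J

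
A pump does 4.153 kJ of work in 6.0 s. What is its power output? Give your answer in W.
Convert to SI: W = 4153.0 J, t = 6.0 s
P = W/t = 4153.0/6.0 = 692.2 W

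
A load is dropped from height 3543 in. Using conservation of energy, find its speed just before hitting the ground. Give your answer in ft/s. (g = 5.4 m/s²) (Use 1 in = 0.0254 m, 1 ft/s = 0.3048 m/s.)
Convert to SI: h = 89.9922 m
mgh = ½mv² ⇒ v = √(2gh) = √(2·5.4·89.9922) = 31.1756 m/s = 102.3 ft/s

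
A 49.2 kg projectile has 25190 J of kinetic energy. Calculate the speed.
v = √(2·KE/m) = √(2·25190/49.2) = 32.0 m/s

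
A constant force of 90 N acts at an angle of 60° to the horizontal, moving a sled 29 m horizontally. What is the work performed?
W = F·d·cosθ = (90)(29)cos(60°) = 1305 J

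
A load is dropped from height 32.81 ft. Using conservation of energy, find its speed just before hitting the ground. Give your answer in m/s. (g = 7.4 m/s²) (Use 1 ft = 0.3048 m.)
Convert to SI: h = 10.0005 m
mgh = ½mv² ⇒ v = √(2gh) = √(2·7.4·10.0005) = 12.17 m/s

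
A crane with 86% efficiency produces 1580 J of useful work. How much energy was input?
W_in = W_out/η = 1580/0.86 = 1837 J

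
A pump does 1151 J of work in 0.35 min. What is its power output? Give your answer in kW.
Convert to SI: W = 1151.0 J, t = 21.0 s
P = W/t = 1151.0/21.0 = 54.8095 W = 0.05481 kW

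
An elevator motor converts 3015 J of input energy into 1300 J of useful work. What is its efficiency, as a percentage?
η = W_out/W_in = 1300/3015 = 43.12%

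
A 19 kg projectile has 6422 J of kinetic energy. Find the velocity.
v = √(2·KE/m) = √(2·6422/19) = 26.0 m/s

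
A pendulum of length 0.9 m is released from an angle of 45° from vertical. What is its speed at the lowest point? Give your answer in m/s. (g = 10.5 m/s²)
h = L(1 − cosθ) = 0.9(1 − cos45°) = 0.263604 m
v = √(2gh) = √(2·10.5·0.263604) = 2.353 m/s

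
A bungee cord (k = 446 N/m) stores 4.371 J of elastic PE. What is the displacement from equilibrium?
x = √(2·PE/k) = √(2·4.371/446) = 0.14 m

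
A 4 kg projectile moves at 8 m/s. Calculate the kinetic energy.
KE = ½mv² = ½(4)(8)² = 128.0 J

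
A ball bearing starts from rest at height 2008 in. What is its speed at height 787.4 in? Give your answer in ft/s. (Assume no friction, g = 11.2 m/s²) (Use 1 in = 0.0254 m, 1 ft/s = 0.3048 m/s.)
Convert to SI: h₁−h₂ = 31.0032 m
mgh₁ = mgh₂ + ½mv² ⇒ v = √(2g(h₁−h₂)) = √(2·11.2·31.0032) = 26.3528 m/s = 86.46 ft/s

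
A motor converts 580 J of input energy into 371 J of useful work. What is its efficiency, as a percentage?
η = W_out/W_in = 371/580 = 63.97%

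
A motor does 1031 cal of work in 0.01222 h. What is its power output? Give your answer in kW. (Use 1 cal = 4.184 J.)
Convert to SI: W = 4313.7 J, t = 43.992 s
P = W/t = 4313.7/43.992 = 98.0566 W = 0.09806 kW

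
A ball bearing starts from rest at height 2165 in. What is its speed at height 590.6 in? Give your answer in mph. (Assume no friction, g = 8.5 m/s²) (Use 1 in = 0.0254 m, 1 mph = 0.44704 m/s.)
Convert to SI: h₁−h₂ = 39.9898 m
mgh₁ = mgh₂ + ½mv² ⇒ v = √(2g(h₁−h₂)) = √(2·8.5·39.9898) = 26.0735 m/s = 58.32 mph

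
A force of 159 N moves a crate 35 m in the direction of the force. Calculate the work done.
W = F·d = (159)(35) = 5565 J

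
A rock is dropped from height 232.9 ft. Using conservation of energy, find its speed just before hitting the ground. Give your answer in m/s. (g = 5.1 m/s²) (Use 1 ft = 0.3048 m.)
Convert to SI: h = 70.9879 m
mgh = ½mv² ⇒ v = √(2gh) = √(2·5.1·70.9879) = 26.91 m/s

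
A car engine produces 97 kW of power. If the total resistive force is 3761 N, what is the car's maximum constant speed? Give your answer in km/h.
P = Fv ⇒ v = P/F = 97000 W/3761.0 N = 25.791 m/s = 92.85 km/h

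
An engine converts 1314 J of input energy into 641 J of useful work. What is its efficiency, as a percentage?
η = W_out/W_in = 641/1314 = 48.78%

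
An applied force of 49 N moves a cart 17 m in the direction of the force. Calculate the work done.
W = F·d = (49)(17) = 833.0 J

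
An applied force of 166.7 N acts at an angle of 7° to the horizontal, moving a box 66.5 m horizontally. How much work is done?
W = F·d·cosθ = (166.7)(66.5)cos(7°) = 11000 J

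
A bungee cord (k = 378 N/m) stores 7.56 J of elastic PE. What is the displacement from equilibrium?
x = √(2·PE/k) = √(2·7.56/378) = 0.2 m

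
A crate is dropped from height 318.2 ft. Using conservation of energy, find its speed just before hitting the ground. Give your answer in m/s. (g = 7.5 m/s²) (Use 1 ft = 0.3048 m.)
Convert to SI: h = 96.9874 m
mgh = ½mv² ⇒ v = √(2gh) = √(2·7.5·96.9874) = 38.14 m/s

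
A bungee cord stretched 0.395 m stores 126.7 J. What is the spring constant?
k = 2·PE/x² = 2·126.7/(0.395)² = 1624 N/m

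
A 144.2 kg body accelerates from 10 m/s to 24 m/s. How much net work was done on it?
W = ΔKE = ½m(v₂² − v₁²) = ½(144.2)(24² − 10²) = 34319.6 J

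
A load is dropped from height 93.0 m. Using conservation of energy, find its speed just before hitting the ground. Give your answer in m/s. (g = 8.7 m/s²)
mgh = ½mv² ⇒ v = √(2gh) = √(2·8.7·93.0) = 40.23 m/s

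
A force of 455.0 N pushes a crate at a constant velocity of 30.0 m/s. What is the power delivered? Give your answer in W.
P = Fv = (455.0)(30.0) = 13650 W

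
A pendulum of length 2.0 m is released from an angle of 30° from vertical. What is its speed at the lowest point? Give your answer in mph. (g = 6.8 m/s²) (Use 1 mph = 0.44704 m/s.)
h = L(1 − cosθ) = 2.0(1 − cos30°) = 0.267949 m
v = √(2gh) = √(2·6.8·0.267949) = 1.90895 m/s = 4.27 mph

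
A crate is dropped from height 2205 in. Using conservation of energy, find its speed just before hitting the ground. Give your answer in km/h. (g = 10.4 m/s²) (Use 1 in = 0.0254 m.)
Convert to SI: h = 56.007 m
mgh = ½mv² ⇒ v = √(2gh) = √(2·10.4·56.007) = 34.1313 m/s = 122.9 km/h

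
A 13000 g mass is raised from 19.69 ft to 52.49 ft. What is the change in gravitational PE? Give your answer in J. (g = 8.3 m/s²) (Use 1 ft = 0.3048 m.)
Convert to SI: m = 13.0 kg, Δh = 9.99744 m
ΔPE = mgΔh = (13.0)(8.3)(9.99744) = 1079 J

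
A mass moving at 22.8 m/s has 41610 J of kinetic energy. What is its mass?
m = 2·KE/v² = 2·41610/(22.8)² = 160.1 kg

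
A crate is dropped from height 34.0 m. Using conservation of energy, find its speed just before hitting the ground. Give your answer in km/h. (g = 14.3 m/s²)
mgh = ½mv² ⇒ v = √(2gh) = √(2·14.3·34.0) = 31.1833 m/s = 112.3 km/h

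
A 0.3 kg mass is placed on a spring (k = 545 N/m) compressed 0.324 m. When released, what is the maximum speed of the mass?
½kx² = ½mv² ⇒ v = x√(k/m) = (0.324)√(545/0.3) = 13.81 m/s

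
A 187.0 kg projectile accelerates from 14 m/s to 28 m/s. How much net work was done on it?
W = ΔKE = ½m(v₂² − v₁²) = ½(187.0)(28² − 14²) = 54978.0 J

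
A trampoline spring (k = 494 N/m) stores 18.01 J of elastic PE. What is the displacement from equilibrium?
x = √(2·PE/k) = √(2·18.01/494) = 0.27 m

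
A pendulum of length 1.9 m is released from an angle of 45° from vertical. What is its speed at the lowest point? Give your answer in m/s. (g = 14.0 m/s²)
h = L(1 − cosθ) = 1.9(1 − cos45°) = 0.556497 m
v = √(2gh) = √(2·14.0·0.556497) = 3.947 m/s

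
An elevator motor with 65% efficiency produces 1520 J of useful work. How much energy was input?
W_in = W_out/η = 1520/0.65 = 2338 J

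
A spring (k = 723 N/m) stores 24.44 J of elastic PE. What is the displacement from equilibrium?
x = √(2·PE/k) = √(2·24.44/723) = 0.26 m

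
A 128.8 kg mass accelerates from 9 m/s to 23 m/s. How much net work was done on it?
W = ΔKE = ½m(v₂² − v₁²) = ½(128.8)(23² − 9²) = 28851.2 J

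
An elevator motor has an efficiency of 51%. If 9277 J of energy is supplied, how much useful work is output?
W_out = η·W_in = 0.51·9277 = 4731.27 J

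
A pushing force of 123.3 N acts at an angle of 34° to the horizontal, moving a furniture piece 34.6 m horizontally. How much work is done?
W = F·d·cosθ = (123.3)(34.6)cos(34°) = 3537 J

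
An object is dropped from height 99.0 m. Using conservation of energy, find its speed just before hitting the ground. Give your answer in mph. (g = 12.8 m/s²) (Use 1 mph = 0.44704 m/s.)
mgh = ½mv² ⇒ v = √(2gh) = √(2·12.8·99.0) = 50.3428 m/s = 112.6 mph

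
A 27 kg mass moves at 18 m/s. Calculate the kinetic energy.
KE = ½mv² = ½(27)(18)² = 4374.0 J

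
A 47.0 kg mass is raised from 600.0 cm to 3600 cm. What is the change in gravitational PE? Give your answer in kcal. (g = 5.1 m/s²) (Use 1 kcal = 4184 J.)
Convert to SI: m = 47.0 kg, Δh = 30.0 m
ΔPE = mgΔh = (47.0)(5.1)(30.0) = 7191.0 J = 1.719 kcal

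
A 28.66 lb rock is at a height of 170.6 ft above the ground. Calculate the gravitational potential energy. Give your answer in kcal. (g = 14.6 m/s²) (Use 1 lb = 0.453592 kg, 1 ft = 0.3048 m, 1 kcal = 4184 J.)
Convert to SI: m = 12.9999 kg, h = 51.9989 m
PE = mgh = (12.9999)(14.6)(51.9989) = 9869.35 J = 2.359 kcal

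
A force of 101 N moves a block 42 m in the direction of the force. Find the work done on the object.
W = F·d = (101)(42) = 4242 J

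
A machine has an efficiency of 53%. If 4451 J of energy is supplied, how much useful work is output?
W_out = η·W_in = 0.53·4451 = 2359.03 J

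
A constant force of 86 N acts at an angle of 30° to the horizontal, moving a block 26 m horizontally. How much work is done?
W = F·d·cosθ = (86)(26)cos(30°) = 1936 J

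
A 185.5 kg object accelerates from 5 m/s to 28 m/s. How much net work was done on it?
W = ΔKE = ½m(v₂² − v₁²) = ½(185.5)(28² − 5²) = 70397.25 J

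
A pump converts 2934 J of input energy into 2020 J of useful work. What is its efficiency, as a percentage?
η = W_out/W_in = 2020/2934 = 68.85%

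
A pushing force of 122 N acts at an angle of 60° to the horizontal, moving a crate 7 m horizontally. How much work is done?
W = F·d·cosθ = (122)(7)cos(60°) = 427.0 J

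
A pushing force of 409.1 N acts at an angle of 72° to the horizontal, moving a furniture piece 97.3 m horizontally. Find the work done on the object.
W = F·d·cosθ = (409.1)(97.3)cos(72°) = 12300 J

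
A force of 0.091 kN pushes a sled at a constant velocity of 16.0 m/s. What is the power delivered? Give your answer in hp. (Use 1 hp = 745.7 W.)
Convert to SI: F = 91.0 N, v = 16.0 m/s
P = Fv = (91.0)(16.0) = 1456.0 W = 1.953 hp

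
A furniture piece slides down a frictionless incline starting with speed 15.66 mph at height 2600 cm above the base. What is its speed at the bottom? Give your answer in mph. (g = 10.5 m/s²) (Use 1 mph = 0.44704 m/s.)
Convert to SI: v₀ = 7.00065 m/s, h = 26.0 m
½mv₀² + mgh = ½mv² ⇒ v = √(v₀² + 2gh) = √(7.00065² + 2·10.5·26.0) = 24.3928 m/s = 54.57 mph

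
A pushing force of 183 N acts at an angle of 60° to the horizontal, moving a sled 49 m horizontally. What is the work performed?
W = F·d·cosθ = (183)(49)cos(60°) = 4484 J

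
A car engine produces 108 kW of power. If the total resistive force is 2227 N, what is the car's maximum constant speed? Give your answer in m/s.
P = Fv ⇒ v = P/F = 108000 W/2227.0 N = 48.5 m/s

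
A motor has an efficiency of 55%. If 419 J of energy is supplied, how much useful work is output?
W_out = η·W_in = 0.55·419 = 230.45 J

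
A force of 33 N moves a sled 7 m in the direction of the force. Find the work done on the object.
W = F·d = (33)(7) = 231.0 J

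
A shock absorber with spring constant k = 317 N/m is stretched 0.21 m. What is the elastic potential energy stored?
PE = ½kx² = ½(317)(0.21)² = 6.99 J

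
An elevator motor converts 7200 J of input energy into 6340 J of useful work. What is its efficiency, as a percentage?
η = W_out/W_in = 6340/7200 = 88.06%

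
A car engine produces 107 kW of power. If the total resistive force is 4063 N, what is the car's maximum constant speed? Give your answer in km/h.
P = Fv ⇒ v = P/F = 107000 W/4063.0 N = 26.3352 m/s = 94.81 km/h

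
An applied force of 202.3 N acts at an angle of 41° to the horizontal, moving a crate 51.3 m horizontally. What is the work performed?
W = F·d·cosθ = (202.3)(51.3)cos(41°) = 7832 J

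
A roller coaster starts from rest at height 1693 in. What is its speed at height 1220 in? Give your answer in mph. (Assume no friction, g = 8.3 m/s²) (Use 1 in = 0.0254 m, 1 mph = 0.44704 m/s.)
Convert to SI: h₁−h₂ = 12.0142 m
mgh₁ = mgh₂ + ½mv² ⇒ v = √(2g(h₁−h₂)) = √(2·8.3·12.0142) = 14.1222 m/s = 31.59 mph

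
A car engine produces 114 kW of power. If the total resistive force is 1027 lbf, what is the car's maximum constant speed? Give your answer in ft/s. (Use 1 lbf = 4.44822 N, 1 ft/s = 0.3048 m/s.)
Convert to SI: F = 4568.32 N
P = Fv ⇒ v = P/F = 114000 W/4568.32 N = 24.9545 m/s = 81.87 ft/s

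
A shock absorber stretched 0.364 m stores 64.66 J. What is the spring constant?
k = 2·PE/x² = 2·64.66/(0.364)² = 976.0 N/m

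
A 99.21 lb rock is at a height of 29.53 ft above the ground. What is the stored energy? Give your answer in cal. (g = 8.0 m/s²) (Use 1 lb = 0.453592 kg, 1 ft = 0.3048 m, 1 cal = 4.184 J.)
Convert to SI: m = 45.0009 kg, h = 9.00074 m
PE = mgh = (45.0009)(8.0)(9.00074) = 3240.33 J = 774.5 cal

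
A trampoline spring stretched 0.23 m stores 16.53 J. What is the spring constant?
k = 2·PE/x² = 2·16.53/(0.23)² = 625.0 N/m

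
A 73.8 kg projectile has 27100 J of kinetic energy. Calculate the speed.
v = √(2·KE/m) = √(2·27100/73.8) = 27.1 m/s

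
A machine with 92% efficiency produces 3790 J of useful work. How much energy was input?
W_in = W_out/η = 3790/0.92 = 4120 J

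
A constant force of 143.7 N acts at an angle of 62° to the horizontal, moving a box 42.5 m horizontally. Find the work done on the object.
W = F·d·cosθ = (143.7)(42.5)cos(62°) = 2867 J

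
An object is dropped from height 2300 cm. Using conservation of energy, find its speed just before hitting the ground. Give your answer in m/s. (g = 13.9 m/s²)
Convert to SI: h = 23.0 m
mgh = ½mv² ⇒ v = √(2gh) = √(2·13.9·23.0) = 25.29 m/s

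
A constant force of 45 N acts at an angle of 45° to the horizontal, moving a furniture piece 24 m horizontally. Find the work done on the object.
W = F·d·cosθ = (45)(24)cos(45°) = 763.7 J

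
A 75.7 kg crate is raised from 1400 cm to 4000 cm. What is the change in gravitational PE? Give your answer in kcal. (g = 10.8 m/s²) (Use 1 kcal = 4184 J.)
Convert to SI: m = 75.7 kg, Δh = 26.0 m
ΔPE = mgΔh = (75.7)(10.8)(26.0) = 21256.6 J = 5.08 kcal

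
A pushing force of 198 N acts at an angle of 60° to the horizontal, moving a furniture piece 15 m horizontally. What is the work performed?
W = F·d·cosθ = (198)(15)cos(60°) = 1485 J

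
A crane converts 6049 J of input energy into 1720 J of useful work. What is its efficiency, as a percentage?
η = W_out/W_in = 1720/6049 = 28.43%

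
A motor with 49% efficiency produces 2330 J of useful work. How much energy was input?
W_in = W_out/η = 2330/0.49 = 4755 J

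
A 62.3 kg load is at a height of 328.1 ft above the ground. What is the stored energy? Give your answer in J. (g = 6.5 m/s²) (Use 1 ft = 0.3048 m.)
Convert to SI: m = 62.3 kg, h = 100.005 m
PE = mgh = (62.3)(6.5)(100.005) = 40500 J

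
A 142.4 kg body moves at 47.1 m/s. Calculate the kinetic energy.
KE = ½mv² = ½(142.4)(47.1)² = 158000 J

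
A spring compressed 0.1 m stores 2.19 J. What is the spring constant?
k = 2·PE/x² = 2·2.19/(0.1)² = 438.0 N/m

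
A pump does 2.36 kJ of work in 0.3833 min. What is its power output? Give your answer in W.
Convert to SI: W = 2360.0 J, t = 22.998 s
P = W/t = 2360.0/22.998 = 102.6 W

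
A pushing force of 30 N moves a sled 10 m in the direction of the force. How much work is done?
W = F·d = (30)(10) = 300.0 J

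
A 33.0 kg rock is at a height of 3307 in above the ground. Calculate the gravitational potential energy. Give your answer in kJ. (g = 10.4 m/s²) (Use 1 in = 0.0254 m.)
Convert to SI: m = 33.0 kg, h = 83.9978 m
PE = mgh = (33.0)(10.4)(83.9978) = 28828.0 J = 28.83 kJ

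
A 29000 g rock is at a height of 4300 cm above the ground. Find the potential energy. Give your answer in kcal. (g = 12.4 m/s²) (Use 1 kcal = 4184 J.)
Convert to SI: m = 29.0 kg, h = 43.0 m
PE = mgh = (29.0)(12.4)(43.0) = 15462.8 J = 3.696 kcal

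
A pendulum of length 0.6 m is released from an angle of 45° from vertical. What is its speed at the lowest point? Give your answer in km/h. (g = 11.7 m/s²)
h = L(1 − cosθ) = 0.6(1 − cos45°) = 0.175736 m
v = √(2gh) = √(2·11.7·0.175736) = 2.02786 m/s = 7.3 km/h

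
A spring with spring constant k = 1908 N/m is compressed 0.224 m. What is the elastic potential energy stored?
PE = ½kx² = ½(1908)(0.224)² = 47.87 J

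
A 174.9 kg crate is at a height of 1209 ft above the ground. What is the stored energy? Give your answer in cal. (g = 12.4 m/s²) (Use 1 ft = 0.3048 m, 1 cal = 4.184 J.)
Convert to SI: m = 174.9 kg, h = 368.503 m
PE = mgh = (174.9)(12.4)(368.503) = 799195 J = 191000 cal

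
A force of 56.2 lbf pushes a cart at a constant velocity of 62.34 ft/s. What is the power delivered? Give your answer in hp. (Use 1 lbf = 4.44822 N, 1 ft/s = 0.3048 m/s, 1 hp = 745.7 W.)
Convert to SI: F = 249.99 N, v = 19.0012 m/s
P = Fv = (249.99)(19.0012) = 4750.12 W = 6.37 hp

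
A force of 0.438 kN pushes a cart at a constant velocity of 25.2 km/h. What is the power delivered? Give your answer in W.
Convert to SI: F = 438.0 N, v = 7.0 m/s
P = Fv = (438.0)(7.0) = 3066 W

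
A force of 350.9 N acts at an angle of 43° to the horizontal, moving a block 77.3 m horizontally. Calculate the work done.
W = F·d·cosθ = (350.9)(77.3)cos(43°) = 19840 J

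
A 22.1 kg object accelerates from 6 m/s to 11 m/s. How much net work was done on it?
W = ΔKE = ½m(v₂² − v₁²) = ½(22.1)(11² − 6²) = 939.25 J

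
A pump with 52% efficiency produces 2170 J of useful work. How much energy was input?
W_in = W_out/η = 2170/0.52 = 4173 J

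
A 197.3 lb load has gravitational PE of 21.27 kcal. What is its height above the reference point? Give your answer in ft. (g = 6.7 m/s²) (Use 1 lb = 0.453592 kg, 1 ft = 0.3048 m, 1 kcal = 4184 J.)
Convert to SI: m = 89.4937 kg, PE = 88993.7 J
h = PE/(mg) = 88993.7/(89.4937·6.7) = 148.42 m = 486.9 ft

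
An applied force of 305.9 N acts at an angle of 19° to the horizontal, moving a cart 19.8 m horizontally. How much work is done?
W = F·d·cosθ = (305.9)(19.8)cos(19°) = 5727 J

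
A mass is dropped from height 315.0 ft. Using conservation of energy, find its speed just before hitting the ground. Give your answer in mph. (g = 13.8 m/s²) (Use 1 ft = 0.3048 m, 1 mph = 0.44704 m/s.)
Convert to SI: h = 96.012 m
mgh = ½mv² ⇒ v = √(2gh) = √(2·13.8·96.012) = 51.4775 m/s = 115.2 mph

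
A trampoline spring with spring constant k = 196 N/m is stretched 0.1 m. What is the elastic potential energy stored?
PE = ½kx² = ½(196)(0.1)² = 0.98 J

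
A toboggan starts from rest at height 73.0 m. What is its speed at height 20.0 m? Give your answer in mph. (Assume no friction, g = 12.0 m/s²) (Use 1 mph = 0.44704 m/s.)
mgh₁ = mgh₂ + ½mv² ⇒ v = √(2g(h₁−h₂)) = √(2·12.0·53.0) = 35.6651 m/s = 79.78 mph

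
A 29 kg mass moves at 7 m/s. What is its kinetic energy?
KE = ½mv² = ½(29)(7)² = 710.5 J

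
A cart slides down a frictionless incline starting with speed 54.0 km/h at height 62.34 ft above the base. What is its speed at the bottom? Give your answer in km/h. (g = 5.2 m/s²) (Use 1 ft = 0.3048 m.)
Convert to SI: v₀ = 15.0 m/s, h = 19.0012 m
½mv₀² + mgh = ½mv² ⇒ v = √(v₀² + 2gh) = √(15.0² + 2·5.2·19.0012) = 20.5575 m/s = 74.01 km/h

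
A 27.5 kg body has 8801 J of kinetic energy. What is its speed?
v = √(2·KE/m) = √(2·8801/27.5) = 25.3 m/s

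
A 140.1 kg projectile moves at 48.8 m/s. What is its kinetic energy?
KE = ½mv² = ½(140.1)(48.8)² = 166800 J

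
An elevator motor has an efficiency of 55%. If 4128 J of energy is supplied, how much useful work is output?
W_out = η·W_in = 0.55·4128 = 2270.4 J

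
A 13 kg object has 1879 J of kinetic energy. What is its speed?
v = √(2·KE/m) = √(2·1879/13) = 17.0 m/s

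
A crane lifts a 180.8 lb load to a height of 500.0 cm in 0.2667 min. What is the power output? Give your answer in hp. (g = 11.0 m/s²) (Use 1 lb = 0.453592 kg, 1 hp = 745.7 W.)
Convert to SI: m = 82.0094 kg, h = 5.0 m, t = 16.002 s
P = mgh/t = (82.0094)(11.0)(5.0)/16.002 = 281.872 W = 0.378 hp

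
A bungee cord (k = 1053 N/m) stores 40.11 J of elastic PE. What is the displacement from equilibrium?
x = √(2·PE/k) = √(2·40.11/1053) = 0.276 m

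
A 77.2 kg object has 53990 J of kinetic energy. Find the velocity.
v = √(2·KE/m) = √(2·53990/77.2) = 37.4 m/s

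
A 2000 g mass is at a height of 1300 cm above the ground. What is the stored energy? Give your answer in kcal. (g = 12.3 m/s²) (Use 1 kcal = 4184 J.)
Convert to SI: m = 2.0 kg, h = 13.0 m
PE = mgh = (2.0)(12.3)(13.0) = 319.8 J = 0.07643 kcal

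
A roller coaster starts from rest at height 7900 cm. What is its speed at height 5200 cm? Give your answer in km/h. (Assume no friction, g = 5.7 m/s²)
Convert to SI: h₁−h₂ = 27.0 m
mgh₁ = mgh₂ + ½mv² ⇒ v = √(2g(h₁−h₂)) = √(2·5.7·27.0) = 17.5442 m/s = 63.16 km/h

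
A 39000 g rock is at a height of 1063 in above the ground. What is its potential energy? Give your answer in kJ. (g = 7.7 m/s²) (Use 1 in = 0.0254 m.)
Convert to SI: m = 39.0 kg, h = 27.0002 m
PE = mgh = (39.0)(7.7)(27.0002) = 8108.16 J = 8.108 kJ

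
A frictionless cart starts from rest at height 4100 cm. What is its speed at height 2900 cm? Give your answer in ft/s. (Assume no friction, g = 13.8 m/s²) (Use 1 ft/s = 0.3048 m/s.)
Convert to SI: h₁−h₂ = 12.0 m
mgh₁ = mgh₂ + ½mv² ⇒ v = √(2g(h₁−h₂)) = √(2·13.8·12.0) = 18.1989 m/s = 59.71 ft/s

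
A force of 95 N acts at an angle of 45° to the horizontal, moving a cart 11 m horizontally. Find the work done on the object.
W = F·d·cosθ = (95)(11)cos(45°) = 738.9 J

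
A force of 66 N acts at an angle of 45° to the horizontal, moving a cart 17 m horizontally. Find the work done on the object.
W = F·d·cosθ = (66)(17)cos(45°) = 793.4 J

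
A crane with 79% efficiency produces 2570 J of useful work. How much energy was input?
W_in = W_out/η = 2570/0.79 = 3253 J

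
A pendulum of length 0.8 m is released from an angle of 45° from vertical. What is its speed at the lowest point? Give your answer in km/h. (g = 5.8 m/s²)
h = L(1 − cosθ) = 0.8(1 − cos45°) = 0.234315 m
v = √(2gh) = √(2·5.8·0.234315) = 1.64865 m/s = 5.935 km/h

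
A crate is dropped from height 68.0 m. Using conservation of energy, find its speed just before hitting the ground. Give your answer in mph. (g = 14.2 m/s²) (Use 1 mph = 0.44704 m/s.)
mgh = ½mv² ⇒ v = √(2gh) = √(2·14.2·68.0) = 43.9454 m/s = 98.3 mph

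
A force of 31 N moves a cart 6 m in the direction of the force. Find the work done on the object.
W = F·d = (31)(6) = 186.0 J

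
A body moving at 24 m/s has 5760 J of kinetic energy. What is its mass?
m = 2·KE/v² = 2·5760/(24)² = 20.0 kg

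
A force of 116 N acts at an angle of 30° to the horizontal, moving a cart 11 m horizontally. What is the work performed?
W = F·d·cosθ = (116)(11)cos(30°) = 1105 J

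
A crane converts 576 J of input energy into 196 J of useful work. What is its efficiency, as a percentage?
η = W_out/W_in = 196/576 = 34.03%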